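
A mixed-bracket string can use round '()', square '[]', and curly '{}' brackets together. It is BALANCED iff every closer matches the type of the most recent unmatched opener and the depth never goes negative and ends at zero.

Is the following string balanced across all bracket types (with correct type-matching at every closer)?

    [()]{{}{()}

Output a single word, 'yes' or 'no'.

pos 0: push '['; stack = [
pos 1: push '('; stack = [(
pos 2: ')' matches '('; pop; stack = [
pos 3: ']' matches '['; pop; stack = (empty)
pos 4: push '{'; stack = {
pos 5: push '{'; stack = {{
pos 6: '}' matches '{'; pop; stack = {
pos 7: push '{'; stack = {{
pos 8: push '('; stack = {{(
pos 9: ')' matches '('; pop; stack = {{
pos 10: '}' matches '{'; pop; stack = {
end: stack still non-empty ({) → INVALID
Verdict: unclosed openers at end: { → no

Answer: no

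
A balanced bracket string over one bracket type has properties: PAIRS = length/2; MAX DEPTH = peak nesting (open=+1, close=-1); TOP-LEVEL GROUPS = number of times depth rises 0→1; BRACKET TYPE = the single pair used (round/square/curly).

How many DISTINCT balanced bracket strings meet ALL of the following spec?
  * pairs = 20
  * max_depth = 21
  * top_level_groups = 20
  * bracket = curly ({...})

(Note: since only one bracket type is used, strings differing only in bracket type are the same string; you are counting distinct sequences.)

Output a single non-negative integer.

Spec: pairs=20 depth=21 groups=20
Count(depth <= 21) = 1
Count(depth <= 20) = 1
Count(depth == 21) = 1 - 1 = 0

Answer: 0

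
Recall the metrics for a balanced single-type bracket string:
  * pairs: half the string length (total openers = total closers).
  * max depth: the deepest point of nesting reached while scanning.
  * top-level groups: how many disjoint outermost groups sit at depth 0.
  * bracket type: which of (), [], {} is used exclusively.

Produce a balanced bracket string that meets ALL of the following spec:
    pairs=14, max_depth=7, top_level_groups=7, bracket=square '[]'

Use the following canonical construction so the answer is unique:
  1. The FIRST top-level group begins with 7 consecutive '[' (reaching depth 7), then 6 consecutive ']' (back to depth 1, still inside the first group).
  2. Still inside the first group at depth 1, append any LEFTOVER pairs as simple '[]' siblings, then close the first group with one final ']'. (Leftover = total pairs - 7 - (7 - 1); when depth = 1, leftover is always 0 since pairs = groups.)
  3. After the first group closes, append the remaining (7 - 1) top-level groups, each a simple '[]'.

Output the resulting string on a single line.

Answer: [[[[[[[]]]]]][]][][][][][][]

Derivation:
Spec: pairs=14 depth=7 groups=7
Leftover pairs = 14 - 7 - (7-1) = 1
First group: deep chain of depth 7 + 1 sibling pairs
Remaining 6 groups: simple '[]' each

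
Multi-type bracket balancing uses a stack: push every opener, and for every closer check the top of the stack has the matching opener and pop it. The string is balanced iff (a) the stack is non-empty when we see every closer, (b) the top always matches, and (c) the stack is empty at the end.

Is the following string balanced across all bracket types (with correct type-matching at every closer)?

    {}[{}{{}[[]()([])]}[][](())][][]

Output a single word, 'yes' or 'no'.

Answer: yes

Derivation:
pos 0: push '{'; stack = {
pos 1: '}' matches '{'; pop; stack = (empty)
pos 2: push '['; stack = [
pos 3: push '{'; stack = [{
pos 4: '}' matches '{'; pop; stack = [
pos 5: push '{'; stack = [{
pos 6: push '{'; stack = [{{
pos 7: '}' matches '{'; pop; stack = [{
pos 8: push '['; stack = [{[
pos 9: push '['; stack = [{[[
pos 10: ']' matches '['; pop; stack = [{[
pos 11: push '('; stack = [{[(
pos 12: ')' matches '('; pop; stack = [{[
pos 13: push '('; stack = [{[(
pos 14: push '['; stack = [{[([
pos 15: ']' matches '['; pop; stack = [{[(
pos 16: ')' matches '('; pop; stack = [{[
pos 17: ']' matches '['; pop; stack = [{
pos 18: '}' matches '{'; pop; stack = [
pos 19: push '['; stack = [[
pos 20: ']' matches '['; pop; stack = [
pos 21: push '['; stack = [[
pos 22: ']' matches '['; pop; stack = [
pos 23: push '('; stack = [(
pos 24: push '('; stack = [((
pos 25: ')' matches '('; pop; stack = [(
pos 26: ')' matches '('; pop; stack = [
pos 27: ']' matches '['; pop; stack = (empty)
pos 28: push '['; stack = [
pos 29: ']' matches '['; pop; stack = (empty)
pos 30: push '['; stack = [
pos 31: ']' matches '['; pop; stack = (empty)
end: stack empty → VALID
Verdict: properly nested → yes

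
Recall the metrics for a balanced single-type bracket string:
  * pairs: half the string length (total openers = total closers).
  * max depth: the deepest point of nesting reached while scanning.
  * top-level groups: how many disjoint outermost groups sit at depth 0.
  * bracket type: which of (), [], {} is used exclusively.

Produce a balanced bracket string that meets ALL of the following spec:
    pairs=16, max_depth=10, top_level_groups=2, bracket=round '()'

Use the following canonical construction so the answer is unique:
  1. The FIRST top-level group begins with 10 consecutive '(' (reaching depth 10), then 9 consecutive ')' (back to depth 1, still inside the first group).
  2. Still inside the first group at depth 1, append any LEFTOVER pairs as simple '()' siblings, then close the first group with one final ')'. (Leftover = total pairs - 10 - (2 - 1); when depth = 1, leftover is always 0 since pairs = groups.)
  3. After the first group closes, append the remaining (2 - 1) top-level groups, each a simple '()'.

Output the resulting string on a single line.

Answer: (((((((((()))))))))()()()()())()

Derivation:
Spec: pairs=16 depth=10 groups=2
Leftover pairs = 16 - 10 - (2-1) = 5
First group: deep chain of depth 10 + 5 sibling pairs
Remaining 1 groups: simple '()' each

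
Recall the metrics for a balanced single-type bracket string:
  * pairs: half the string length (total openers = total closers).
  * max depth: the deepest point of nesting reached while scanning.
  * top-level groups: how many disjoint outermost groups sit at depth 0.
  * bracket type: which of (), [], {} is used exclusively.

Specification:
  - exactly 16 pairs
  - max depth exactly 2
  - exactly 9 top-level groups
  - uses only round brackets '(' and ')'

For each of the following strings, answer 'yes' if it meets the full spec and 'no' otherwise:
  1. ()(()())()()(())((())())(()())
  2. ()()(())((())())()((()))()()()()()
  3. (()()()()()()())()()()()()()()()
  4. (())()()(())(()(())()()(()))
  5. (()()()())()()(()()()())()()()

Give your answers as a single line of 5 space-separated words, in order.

String 1 '()(()())()()(())((())())(()())': depth seq [1 0 1 2 1 2 1 0 1 0 1 0 1 2 1 0 1 2 3 2 1 2 1 0 1 2 1 2 1 0]
  -> pairs=15 depth=3 groups=7 -> no
String 2 '()()(())((())())()((()))()()()()()': depth seq [1 0 1 0 1 2 1 0 1 2 3 2 1 2 1 0 1 0 1 2 3 2 1 0 1 0 1 0 1 0 1 0 1 0]
  -> pairs=17 depth=3 groups=11 -> no
String 3 '(()()()()()()())()()()()()()()()': depth seq [1 2 1 2 1 2 1 2 1 2 1 2 1 2 1 0 1 0 1 0 1 0 1 0 1 0 1 0 1 0 1 0]
  -> pairs=16 depth=2 groups=9 -> yes
String 4 '(())()()(())(()(())()()(()))': depth seq [1 2 1 0 1 0 1 0 1 2 1 0 1 2 1 2 3 2 1 2 1 2 1 2 3 2 1 0]
  -> pairs=14 depth=3 groups=5 -> no
String 5 '(()()()())()()(()()()())()()()': depth seq [1 2 1 2 1 2 1 2 1 0 1 0 1 0 1 2 1 2 1 2 1 2 1 0 1 0 1 0 1 0]
  -> pairs=15 depth=2 groups=7 -> no

Answer: no no yes no no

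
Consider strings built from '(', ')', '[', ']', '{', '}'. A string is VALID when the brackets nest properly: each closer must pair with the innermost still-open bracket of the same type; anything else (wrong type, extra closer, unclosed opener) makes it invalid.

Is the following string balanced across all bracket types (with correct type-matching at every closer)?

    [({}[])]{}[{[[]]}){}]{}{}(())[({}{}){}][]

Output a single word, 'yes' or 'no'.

Answer: no

Derivation:
pos 0: push '['; stack = [
pos 1: push '('; stack = [(
pos 2: push '{'; stack = [({
pos 3: '}' matches '{'; pop; stack = [(
pos 4: push '['; stack = [([
pos 5: ']' matches '['; pop; stack = [(
pos 6: ')' matches '('; pop; stack = [
pos 7: ']' matches '['; pop; stack = (empty)
pos 8: push '{'; stack = {
pos 9: '}' matches '{'; pop; stack = (empty)
pos 10: push '['; stack = [
pos 11: push '{'; stack = [{
pos 12: push '['; stack = [{[
pos 13: push '['; stack = [{[[
pos 14: ']' matches '['; pop; stack = [{[
pos 15: ']' matches '['; pop; stack = [{
pos 16: '}' matches '{'; pop; stack = [
pos 17: saw closer ')' but top of stack is '[' (expected ']') → INVALID
Verdict: type mismatch at position 17: ')' closes '[' → no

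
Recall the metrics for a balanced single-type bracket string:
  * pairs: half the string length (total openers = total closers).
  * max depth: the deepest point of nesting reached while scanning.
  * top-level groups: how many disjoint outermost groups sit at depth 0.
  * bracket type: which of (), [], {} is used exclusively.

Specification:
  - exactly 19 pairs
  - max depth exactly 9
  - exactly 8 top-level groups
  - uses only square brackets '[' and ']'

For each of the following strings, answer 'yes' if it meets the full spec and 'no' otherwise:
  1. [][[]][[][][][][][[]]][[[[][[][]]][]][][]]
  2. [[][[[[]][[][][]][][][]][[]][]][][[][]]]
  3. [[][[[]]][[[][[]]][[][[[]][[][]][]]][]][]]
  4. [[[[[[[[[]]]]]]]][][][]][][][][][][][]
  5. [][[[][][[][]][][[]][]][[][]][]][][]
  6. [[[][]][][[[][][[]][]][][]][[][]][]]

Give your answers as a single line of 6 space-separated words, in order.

Answer: no no no yes no no

Derivation:
String 1 '[][[]][[][][][][][[]]][[[[][[][]]][]][][]]': depth seq [1 0 1 2 1 0 1 2 1 2 1 2 1 2 1 2 1 2 3 2 1 0 1 2 3 4 3 4 5 4 5 4 3 2 3 2 1 2 1 2 1 0]
  -> pairs=21 depth=5 groups=4 -> no
String 2 '[[][[[[]][[][][]][][][]][[]][]][][[][]]]': depth seq [1 2 1 2 3 4 5 4 3 4 5 4 5 4 5 4 3 4 3 4 3 4 3 2 3 4 3 2 3 2 1 2 1 2 3 2 3 2 1 0]
  -> pairs=20 depth=5 groups=1 -> no
String 3 '[[][[[]]][[[][[]]][[][[[]][[][]][]]][]][]]': depth seq [1 2 1 2 3 4 3 2 1 2 3 4 3 4 5 4 3 2 3 4 3 4 5 6 5 4 5 6 5 6 5 4 5 4 3 2 3 2 1 2 1 0]
  -> pairs=21 depth=6 groups=1 -> no
String 4 '[[[[[[[[[]]]]]]]][][][]][][][][][][][]': depth seq [1 2 3 4 5 6 7 8 9 8 7 6 5 4 3 2 1 2 1 2 1 2 1 0 1 0 1 0 1 0 1 0 1 0 1 0 1 0]
  -> pairs=19 depth=9 groups=8 -> yes
String 5 '[][[[][][[][]][][[]][]][[][]][]][][]': depth seq [1 0 1 2 3 2 3 2 3 4 3 4 3 2 3 2 3 4 3 2 3 2 1 2 3 2 3 2 1 2 1 0 1 0 1 0]
  -> pairs=18 depth=4 groups=4 -> no
String 6 '[[[][]][][[[][][[]][]][][]][[][]][]]': depth seq [1 2 3 2 3 2 1 2 1 2 3 4 3 4 3 4 5 4 3 4 3 2 3 2 3 2 1 2 3 2 3 2 1 2 1 0]
  -> pairs=18 depth=5 groups=1 -> no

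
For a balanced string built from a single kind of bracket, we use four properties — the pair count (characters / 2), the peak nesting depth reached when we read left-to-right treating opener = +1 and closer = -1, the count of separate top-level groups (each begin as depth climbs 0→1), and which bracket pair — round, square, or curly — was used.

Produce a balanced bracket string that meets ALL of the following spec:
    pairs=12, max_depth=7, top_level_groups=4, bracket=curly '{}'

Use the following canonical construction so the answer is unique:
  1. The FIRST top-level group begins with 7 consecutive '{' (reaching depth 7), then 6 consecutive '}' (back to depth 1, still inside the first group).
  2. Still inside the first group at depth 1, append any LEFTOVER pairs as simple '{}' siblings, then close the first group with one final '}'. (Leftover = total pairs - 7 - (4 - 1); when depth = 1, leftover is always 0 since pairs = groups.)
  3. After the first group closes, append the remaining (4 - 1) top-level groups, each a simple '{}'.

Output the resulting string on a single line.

Spec: pairs=12 depth=7 groups=4
Leftover pairs = 12 - 7 - (4-1) = 2
First group: deep chain of depth 7 + 2 sibling pairs
Remaining 3 groups: simple '{}' each

Answer: {{{{{{{}}}}}}{}{}}{}{}{}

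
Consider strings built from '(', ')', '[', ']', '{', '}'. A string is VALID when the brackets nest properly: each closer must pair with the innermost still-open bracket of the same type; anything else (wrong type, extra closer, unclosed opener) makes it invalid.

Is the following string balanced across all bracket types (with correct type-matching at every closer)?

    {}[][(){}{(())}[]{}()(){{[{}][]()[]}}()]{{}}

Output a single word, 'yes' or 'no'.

pos 0: push '{'; stack = {
pos 1: '}' matches '{'; pop; stack = (empty)
pos 2: push '['; stack = [
pos 3: ']' matches '['; pop; stack = (empty)
pos 4: push '['; stack = [
pos 5: push '('; stack = [(
pos 6: ')' matches '('; pop; stack = [
pos 7: push '{'; stack = [{
pos 8: '}' matches '{'; pop; stack = [
pos 9: push '{'; stack = [{
pos 10: push '('; stack = [{(
pos 11: push '('; stack = [{((
pos 12: ')' matches '('; pop; stack = [{(
pos 13: ')' matches '('; pop; stack = [{
pos 14: '}' matches '{'; pop; stack = [
pos 15: push '['; stack = [[
pos 16: ']' matches '['; pop; stack = [
pos 17: push '{'; stack = [{
pos 18: '}' matches '{'; pop; stack = [
pos 19: push '('; stack = [(
pos 20: ')' matches '('; pop; stack = [
pos 21: push '('; stack = [(
pos 22: ')' matches '('; pop; stack = [
pos 23: push '{'; stack = [{
pos 24: push '{'; stack = [{{
pos 25: push '['; stack = [{{[
pos 26: push '{'; stack = [{{[{
pos 27: '}' matches '{'; pop; stack = [{{[
pos 28: ']' matches '['; pop; stack = [{{
pos 29: push '['; stack = [{{[
pos 30: ']' matches '['; pop; stack = [{{
pos 31: push '('; stack = [{{(
pos 32: ')' matches '('; pop; stack = [{{
pos 33: push '['; stack = [{{[
pos 34: ']' matches '['; pop; stack = [{{
pos 35: '}' matches '{'; pop; stack = [{
pos 36: '}' matches '{'; pop; stack = [
pos 37: push '('; stack = [(
pos 38: ')' matches '('; pop; stack = [
pos 39: ']' matches '['; pop; stack = (empty)
pos 40: push '{'; stack = {
pos 41: push '{'; stack = {{
pos 42: '}' matches '{'; pop; stack = {
pos 43: '}' matches '{'; pop; stack = (empty)
end: stack empty → VALID
Verdict: properly nested → yes

Answer: yes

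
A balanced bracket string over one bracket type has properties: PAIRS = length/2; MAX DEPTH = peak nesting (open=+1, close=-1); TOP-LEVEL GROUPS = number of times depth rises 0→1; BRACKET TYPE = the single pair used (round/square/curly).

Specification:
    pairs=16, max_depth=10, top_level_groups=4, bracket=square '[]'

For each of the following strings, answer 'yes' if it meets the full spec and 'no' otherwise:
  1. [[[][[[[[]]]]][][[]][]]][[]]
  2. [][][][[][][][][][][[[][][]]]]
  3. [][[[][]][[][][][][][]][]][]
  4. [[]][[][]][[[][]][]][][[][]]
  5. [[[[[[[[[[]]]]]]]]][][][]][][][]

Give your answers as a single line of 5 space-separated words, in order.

Answer: no no no no yes

Derivation:
String 1 '[[[][[[[[]]]]][][[]][]]][[]]': depth seq [1 2 3 2 3 4 5 6 7 6 5 4 3 2 3 2 3 4 3 2 3 2 1 0 1 2 1 0]
  -> pairs=14 depth=7 groups=2 -> no
String 2 '[][][][[][][][][][][[[][][]]]]': depth seq [1 0 1 0 1 0 1 2 1 2 1 2 1 2 1 2 1 2 1 2 3 4 3 4 3 4 3 2 1 0]
  -> pairs=15 depth=4 groups=4 -> no
String 3 '[][[[][]][[][][][][][]][]][]': depth seq [1 0 1 2 3 2 3 2 1 2 3 2 3 2 3 2 3 2 3 2 3 2 1 2 1 0 1 0]
  -> pairs=14 depth=3 groups=3 -> no
String 4 '[[]][[][]][[[][]][]][][[][]]': depth seq [1 2 1 0 1 2 1 2 1 0 1 2 3 2 3 2 1 2 1 0 1 0 1 2 1 2 1 0]
  -> pairs=14 depth=3 groups=5 -> no
String 5 '[[[[[[[[[[]]]]]]]]][][][]][][][]': depth seq [1 2 3 4 5 6 7 8 9 10 9 8 7 6 5 4 3 2 1 2 1 2 1 2 1 0 1 0 1 0 1 0]
  -> pairs=16 depth=10 groups=4 -> yes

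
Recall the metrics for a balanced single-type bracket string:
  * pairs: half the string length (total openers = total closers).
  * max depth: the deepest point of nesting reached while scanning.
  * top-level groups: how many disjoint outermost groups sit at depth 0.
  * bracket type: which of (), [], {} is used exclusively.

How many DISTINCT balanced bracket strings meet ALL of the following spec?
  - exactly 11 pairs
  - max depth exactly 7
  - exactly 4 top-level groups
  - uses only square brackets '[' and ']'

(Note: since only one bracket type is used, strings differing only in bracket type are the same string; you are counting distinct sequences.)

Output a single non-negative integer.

Answer: 56

Derivation:
Spec: pairs=11 depth=7 groups=4
Count(depth <= 7) = 7068
Count(depth <= 6) = 7012
Count(depth == 7) = 7068 - 7012 = 56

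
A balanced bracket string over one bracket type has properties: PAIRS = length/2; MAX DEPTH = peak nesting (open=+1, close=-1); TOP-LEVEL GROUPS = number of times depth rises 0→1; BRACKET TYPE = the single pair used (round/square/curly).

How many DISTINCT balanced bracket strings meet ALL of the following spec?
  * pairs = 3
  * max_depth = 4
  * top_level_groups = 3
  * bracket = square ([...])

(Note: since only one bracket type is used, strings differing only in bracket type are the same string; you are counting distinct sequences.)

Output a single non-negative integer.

Spec: pairs=3 depth=4 groups=3
Count(depth <= 4) = 1
Count(depth <= 3) = 1
Count(depth == 4) = 1 - 1 = 0

Answer: 0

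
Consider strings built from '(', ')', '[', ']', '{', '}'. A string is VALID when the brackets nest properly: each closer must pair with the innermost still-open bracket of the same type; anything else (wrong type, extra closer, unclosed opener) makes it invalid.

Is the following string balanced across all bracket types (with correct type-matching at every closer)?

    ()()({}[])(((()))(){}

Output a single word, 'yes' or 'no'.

Answer: no

Derivation:
pos 0: push '('; stack = (
pos 1: ')' matches '('; pop; stack = (empty)
pos 2: push '('; stack = (
pos 3: ')' matches '('; pop; stack = (empty)
pos 4: push '('; stack = (
pos 5: push '{'; stack = ({
pos 6: '}' matches '{'; pop; stack = (
pos 7: push '['; stack = ([
pos 8: ']' matches '['; pop; stack = (
pos 9: ')' matches '('; pop; stack = (empty)
pos 10: push '('; stack = (
pos 11: push '('; stack = ((
pos 12: push '('; stack = (((
pos 13: push '('; stack = ((((
pos 14: ')' matches '('; pop; stack = (((
pos 15: ')' matches '('; pop; stack = ((
pos 16: ')' matches '('; pop; stack = (
pos 17: push '('; stack = ((
pos 18: ')' matches '('; pop; stack = (
pos 19: push '{'; stack = ({
pos 20: '}' matches '{'; pop; stack = (
end: stack still non-empty (() → INVALID
Verdict: unclosed openers at end: ( → no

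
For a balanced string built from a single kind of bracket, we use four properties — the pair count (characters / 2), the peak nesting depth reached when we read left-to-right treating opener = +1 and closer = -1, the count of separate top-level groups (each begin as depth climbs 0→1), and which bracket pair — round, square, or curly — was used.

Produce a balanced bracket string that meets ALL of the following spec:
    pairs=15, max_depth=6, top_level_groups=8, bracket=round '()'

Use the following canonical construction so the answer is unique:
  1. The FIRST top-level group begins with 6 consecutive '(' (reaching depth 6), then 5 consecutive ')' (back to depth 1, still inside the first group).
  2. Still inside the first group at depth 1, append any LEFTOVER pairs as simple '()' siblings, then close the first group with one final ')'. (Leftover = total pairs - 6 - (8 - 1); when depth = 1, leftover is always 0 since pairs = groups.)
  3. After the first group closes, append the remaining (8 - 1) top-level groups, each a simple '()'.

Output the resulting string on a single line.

Answer: (((((()))))()())()()()()()()()

Derivation:
Spec: pairs=15 depth=6 groups=8
Leftover pairs = 15 - 6 - (8-1) = 2
First group: deep chain of depth 6 + 2 sibling pairs
Remaining 7 groups: simple '()' each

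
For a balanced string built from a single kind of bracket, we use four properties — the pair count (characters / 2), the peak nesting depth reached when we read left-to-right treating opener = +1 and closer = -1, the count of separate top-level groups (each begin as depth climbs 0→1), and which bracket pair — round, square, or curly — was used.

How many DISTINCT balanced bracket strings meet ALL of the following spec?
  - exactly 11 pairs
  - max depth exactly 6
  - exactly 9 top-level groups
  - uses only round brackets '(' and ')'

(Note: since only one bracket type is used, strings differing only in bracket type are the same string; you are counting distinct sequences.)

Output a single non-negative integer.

Answer: 0

Derivation:
Spec: pairs=11 depth=6 groups=9
Count(depth <= 6) = 54
Count(depth <= 5) = 54
Count(depth == 6) = 54 - 54 = 0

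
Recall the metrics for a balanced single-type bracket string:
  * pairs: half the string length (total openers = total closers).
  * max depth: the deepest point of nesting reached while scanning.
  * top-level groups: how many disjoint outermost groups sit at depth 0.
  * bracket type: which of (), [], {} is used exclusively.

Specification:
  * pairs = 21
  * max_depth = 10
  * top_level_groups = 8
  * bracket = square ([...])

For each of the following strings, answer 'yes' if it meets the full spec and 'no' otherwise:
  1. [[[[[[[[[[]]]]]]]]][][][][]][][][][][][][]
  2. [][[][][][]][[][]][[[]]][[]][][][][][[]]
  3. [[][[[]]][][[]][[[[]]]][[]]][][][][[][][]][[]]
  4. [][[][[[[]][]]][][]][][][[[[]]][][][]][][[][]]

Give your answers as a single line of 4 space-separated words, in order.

Answer: yes no no no

Derivation:
String 1 '[[[[[[[[[[]]]]]]]]][][][][]][][][][][][][]': depth seq [1 2 3 4 5 6 7 8 9 10 9 8 7 6 5 4 3 2 1 2 1 2 1 2 1 2 1 0 1 0 1 0 1 0 1 0 1 0 1 0 1 0]
  -> pairs=21 depth=10 groups=8 -> yes
String 2 '[][[][][][]][[][]][[[]]][[]][][][][][[]]': depth seq [1 0 1 2 1 2 1 2 1 2 1 0 1 2 1 2 1 0 1 2 3 2 1 0 1 2 1 0 1 0 1 0 1 0 1 0 1 2 1 0]
  -> pairs=20 depth=3 groups=10 -> no
String 3 '[[][[[]]][][[]][[[[]]]][[]]][][][][[][][]][[]]': depth seq [1 2 1 2 3 4 3 2 1 2 1 2 3 2 1 2 3 4 5 4 3 2 1 2 3 2 1 0 1 0 1 0 1 0 1 2 1 2 1 2 1 0 1 2 1 0]
  -> pairs=23 depth=5 groups=6 -> no
String 4 '[][[][[[[]][]]][][]][][][[[[]]][][][]][][[][]]': depth seq [1 0 1 2 1 2 3 4 5 4 3 4 3 2 1 2 1 2 1 0 1 0 1 0 1 2 3 4 3 2 1 2 1 2 1 2 1 0 1 0 1 2 1 2 1 0]
  -> pairs=23 depth=5 groups=7 -> no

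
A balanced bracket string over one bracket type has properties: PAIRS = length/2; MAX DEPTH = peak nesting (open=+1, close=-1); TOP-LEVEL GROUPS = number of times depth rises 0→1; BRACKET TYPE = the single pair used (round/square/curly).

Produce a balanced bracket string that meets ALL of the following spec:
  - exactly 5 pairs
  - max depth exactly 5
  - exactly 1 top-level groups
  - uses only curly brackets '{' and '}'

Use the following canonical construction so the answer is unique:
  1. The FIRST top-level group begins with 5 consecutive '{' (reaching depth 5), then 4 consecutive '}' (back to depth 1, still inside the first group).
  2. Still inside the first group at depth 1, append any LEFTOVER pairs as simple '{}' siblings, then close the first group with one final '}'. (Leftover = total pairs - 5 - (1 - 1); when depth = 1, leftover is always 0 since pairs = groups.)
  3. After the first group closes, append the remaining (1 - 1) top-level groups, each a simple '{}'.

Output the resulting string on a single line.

Answer: {{{{{}}}}}

Derivation:
Spec: pairs=5 depth=5 groups=1
Leftover pairs = 5 - 5 - (1-1) = 0
First group: deep chain of depth 5 + 0 sibling pairs
Remaining 0 groups: simple '{}' each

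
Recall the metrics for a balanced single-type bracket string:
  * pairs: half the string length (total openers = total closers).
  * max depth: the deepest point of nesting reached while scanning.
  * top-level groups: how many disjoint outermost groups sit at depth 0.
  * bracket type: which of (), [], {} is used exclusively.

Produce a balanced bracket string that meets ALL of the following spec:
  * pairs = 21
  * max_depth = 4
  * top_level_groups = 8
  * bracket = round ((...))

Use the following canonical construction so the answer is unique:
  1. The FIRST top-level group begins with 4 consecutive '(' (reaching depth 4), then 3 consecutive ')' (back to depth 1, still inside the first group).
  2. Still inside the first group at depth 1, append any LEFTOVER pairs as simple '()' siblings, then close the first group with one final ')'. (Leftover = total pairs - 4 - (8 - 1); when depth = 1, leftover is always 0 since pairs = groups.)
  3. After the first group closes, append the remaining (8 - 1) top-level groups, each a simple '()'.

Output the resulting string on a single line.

Answer: (((()))()()()()()()()()()())()()()()()()()

Derivation:
Spec: pairs=21 depth=4 groups=8
Leftover pairs = 21 - 4 - (8-1) = 10
First group: deep chain of depth 4 + 10 sibling pairs
Remaining 7 groups: simple '()' each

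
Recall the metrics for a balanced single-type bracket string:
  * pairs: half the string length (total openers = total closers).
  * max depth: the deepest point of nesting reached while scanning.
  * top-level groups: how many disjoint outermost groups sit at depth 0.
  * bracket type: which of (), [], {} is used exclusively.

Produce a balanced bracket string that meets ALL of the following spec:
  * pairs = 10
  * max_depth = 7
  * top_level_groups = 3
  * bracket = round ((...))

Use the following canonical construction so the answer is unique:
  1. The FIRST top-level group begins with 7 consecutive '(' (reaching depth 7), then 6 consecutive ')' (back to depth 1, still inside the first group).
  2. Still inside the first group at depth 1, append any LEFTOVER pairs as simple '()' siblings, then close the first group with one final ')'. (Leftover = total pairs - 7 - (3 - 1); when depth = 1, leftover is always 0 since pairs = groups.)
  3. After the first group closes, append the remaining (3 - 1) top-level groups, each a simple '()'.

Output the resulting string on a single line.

Spec: pairs=10 depth=7 groups=3
Leftover pairs = 10 - 7 - (3-1) = 1
First group: deep chain of depth 7 + 1 sibling pairs
Remaining 2 groups: simple '()' each

Answer: ((((((())))))())()()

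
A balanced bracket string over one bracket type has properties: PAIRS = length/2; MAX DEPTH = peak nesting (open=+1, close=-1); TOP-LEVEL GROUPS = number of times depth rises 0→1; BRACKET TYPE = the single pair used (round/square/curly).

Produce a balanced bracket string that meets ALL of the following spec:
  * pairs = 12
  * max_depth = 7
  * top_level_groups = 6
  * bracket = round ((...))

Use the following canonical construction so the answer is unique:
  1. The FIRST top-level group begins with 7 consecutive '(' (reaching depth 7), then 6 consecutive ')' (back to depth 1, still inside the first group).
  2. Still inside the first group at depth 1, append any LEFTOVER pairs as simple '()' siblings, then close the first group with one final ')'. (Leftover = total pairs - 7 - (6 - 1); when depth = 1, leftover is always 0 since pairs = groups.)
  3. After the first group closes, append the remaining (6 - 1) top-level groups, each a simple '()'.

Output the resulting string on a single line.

Spec: pairs=12 depth=7 groups=6
Leftover pairs = 12 - 7 - (6-1) = 0
First group: deep chain of depth 7 + 0 sibling pairs
Remaining 5 groups: simple '()' each

Answer: ((((((()))))))()()()()()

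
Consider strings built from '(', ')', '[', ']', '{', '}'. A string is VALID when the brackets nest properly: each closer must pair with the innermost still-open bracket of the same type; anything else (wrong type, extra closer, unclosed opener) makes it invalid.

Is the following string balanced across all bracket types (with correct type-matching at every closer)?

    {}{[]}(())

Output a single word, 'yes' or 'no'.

pos 0: push '{'; stack = {
pos 1: '}' matches '{'; pop; stack = (empty)
pos 2: push '{'; stack = {
pos 3: push '['; stack = {[
pos 4: ']' matches '['; pop; stack = {
pos 5: '}' matches '{'; pop; stack = (empty)
pos 6: push '('; stack = (
pos 7: push '('; stack = ((
pos 8: ')' matches '('; pop; stack = (
pos 9: ')' matches '('; pop; stack = (empty)
end: stack empty → VALID
Verdict: properly nested → yes

Answer: yes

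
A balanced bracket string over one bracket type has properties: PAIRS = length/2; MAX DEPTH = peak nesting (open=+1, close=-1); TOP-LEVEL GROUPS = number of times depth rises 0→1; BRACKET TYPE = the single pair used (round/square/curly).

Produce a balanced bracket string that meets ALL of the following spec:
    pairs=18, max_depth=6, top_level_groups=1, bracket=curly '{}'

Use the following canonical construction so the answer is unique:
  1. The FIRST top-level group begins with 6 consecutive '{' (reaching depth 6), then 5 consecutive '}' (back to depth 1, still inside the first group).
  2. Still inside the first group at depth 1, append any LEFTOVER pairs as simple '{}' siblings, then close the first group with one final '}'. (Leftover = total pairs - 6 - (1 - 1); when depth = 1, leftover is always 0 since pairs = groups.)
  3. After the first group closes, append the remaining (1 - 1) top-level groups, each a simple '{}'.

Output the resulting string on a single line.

Answer: {{{{{{}}}}}{}{}{}{}{}{}{}{}{}{}{}{}}

Derivation:
Spec: pairs=18 depth=6 groups=1
Leftover pairs = 18 - 6 - (1-1) = 12
First group: deep chain of depth 6 + 12 sibling pairs
Remaining 0 groups: simple '{}' each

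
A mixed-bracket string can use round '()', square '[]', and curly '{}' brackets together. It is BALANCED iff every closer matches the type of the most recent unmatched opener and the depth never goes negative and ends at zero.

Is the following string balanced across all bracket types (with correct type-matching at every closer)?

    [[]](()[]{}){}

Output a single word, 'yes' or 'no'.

Answer: yes

Derivation:
pos 0: push '['; stack = [
pos 1: push '['; stack = [[
pos 2: ']' matches '['; pop; stack = [
pos 3: ']' matches '['; pop; stack = (empty)
pos 4: push '('; stack = (
pos 5: push '('; stack = ((
pos 6: ')' matches '('; pop; stack = (
pos 7: push '['; stack = ([
pos 8: ']' matches '['; pop; stack = (
pos 9: push '{'; stack = ({
pos 10: '}' matches '{'; pop; stack = (
pos 11: ')' matches '('; pop; stack = (empty)
pos 12: push '{'; stack = {
pos 13: '}' matches '{'; pop; stack = (empty)
end: stack empty → VALID
Verdict: properly nested → yes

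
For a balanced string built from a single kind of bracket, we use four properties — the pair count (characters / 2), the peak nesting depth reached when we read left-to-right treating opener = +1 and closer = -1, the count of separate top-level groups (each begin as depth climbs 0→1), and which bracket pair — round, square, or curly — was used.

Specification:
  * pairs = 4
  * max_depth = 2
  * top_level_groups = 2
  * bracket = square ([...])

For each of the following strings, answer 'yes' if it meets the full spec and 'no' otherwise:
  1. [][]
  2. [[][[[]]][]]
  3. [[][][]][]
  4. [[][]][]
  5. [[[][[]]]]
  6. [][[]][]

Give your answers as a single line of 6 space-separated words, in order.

String 1 '[][]': depth seq [1 0 1 0]
  -> pairs=2 depth=1 groups=2 -> no
String 2 '[[][[[]]][]]': depth seq [1 2 1 2 3 4 3 2 1 2 1 0]
  -> pairs=6 depth=4 groups=1 -> no
String 3 '[[][][]][]': depth seq [1 2 1 2 1 2 1 0 1 0]
  -> pairs=5 depth=2 groups=2 -> no
String 4 '[[][]][]': depth seq [1 2 1 2 1 0 1 0]
  -> pairs=4 depth=2 groups=2 -> yes
String 5 '[[[][[]]]]': depth seq [1 2 3 2 3 4 3 2 1 0]
  -> pairs=5 depth=4 groups=1 -> no
String 6 '[][[]][]': depth seq [1 0 1 2 1 0 1 0]
  -> pairs=4 depth=2 groups=3 -> no

Answer: no no no yes no no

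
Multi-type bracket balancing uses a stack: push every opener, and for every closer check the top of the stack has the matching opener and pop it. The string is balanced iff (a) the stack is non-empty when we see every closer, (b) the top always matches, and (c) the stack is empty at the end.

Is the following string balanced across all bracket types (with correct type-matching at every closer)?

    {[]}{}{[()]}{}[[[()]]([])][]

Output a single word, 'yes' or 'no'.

pos 0: push '{'; stack = {
pos 1: push '['; stack = {[
pos 2: ']' matches '['; pop; stack = {
pos 3: '}' matches '{'; pop; stack = (empty)
pos 4: push '{'; stack = {
pos 5: '}' matches '{'; pop; stack = (empty)
pos 6: push '{'; stack = {
pos 7: push '['; stack = {[
pos 8: push '('; stack = {[(
pos 9: ')' matches '('; pop; stack = {[
pos 10: ']' matches '['; pop; stack = {
pos 11: '}' matches '{'; pop; stack = (empty)
pos 12: push '{'; stack = {
pos 13: '}' matches '{'; pop; stack = (empty)
pos 14: push '['; stack = [
pos 15: push '['; stack = [[
pos 16: push '['; stack = [[[
pos 17: push '('; stack = [[[(
pos 18: ')' matches '('; pop; stack = [[[
pos 19: ']' matches '['; pop; stack = [[
pos 20: ']' matches '['; pop; stack = [
pos 21: push '('; stack = [(
pos 22: push '['; stack = [([
pos 23: ']' matches '['; pop; stack = [(
pos 24: ')' matches '('; pop; stack = [
pos 25: ']' matches '['; pop; stack = (empty)
pos 26: push '['; stack = [
pos 27: ']' matches '['; pop; stack = (empty)
end: stack empty → VALID
Verdict: properly nested → yes

Answer: yes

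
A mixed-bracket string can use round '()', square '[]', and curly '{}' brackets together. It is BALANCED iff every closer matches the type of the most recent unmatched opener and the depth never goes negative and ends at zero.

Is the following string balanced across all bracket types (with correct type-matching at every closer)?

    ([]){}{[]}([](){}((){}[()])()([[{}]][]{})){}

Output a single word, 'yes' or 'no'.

Answer: yes

Derivation:
pos 0: push '('; stack = (
pos 1: push '['; stack = ([
pos 2: ']' matches '['; pop; stack = (
pos 3: ')' matches '('; pop; stack = (empty)
pos 4: push '{'; stack = {
pos 5: '}' matches '{'; pop; stack = (empty)
pos 6: push '{'; stack = {
pos 7: push '['; stack = {[
pos 8: ']' matches '['; pop; stack = {
pos 9: '}' matches '{'; pop; stack = (empty)
pos 10: push '('; stack = (
pos 11: push '['; stack = ([
pos 12: ']' matches '['; pop; stack = (
pos 13: push '('; stack = ((
pos 14: ')' matches '('; pop; stack = (
pos 15: push '{'; stack = ({
pos 16: '}' matches '{'; pop; stack = (
pos 17: push '('; stack = ((
pos 18: push '('; stack = (((
pos 19: ')' matches '('; pop; stack = ((
pos 20: push '{'; stack = (({
pos 21: '}' matches '{'; pop; stack = ((
pos 22: push '['; stack = (([
pos 23: push '('; stack = (([(
pos 24: ')' matches '('; pop; stack = (([
pos 25: ']' matches '['; pop; stack = ((
pos 26: ')' matches '('; pop; stack = (
pos 27: push '('; stack = ((
pos 28: ')' matches '('; pop; stack = (
pos 29: push '('; stack = ((
pos 30: push '['; stack = (([
pos 31: push '['; stack = (([[
pos 32: push '{'; stack = (([[{
pos 33: '}' matches '{'; pop; stack = (([[
pos 34: ']' matches '['; pop; stack = (([
pos 35: ']' matches '['; pop; stack = ((
pos 36: push '['; stack = (([
pos 37: ']' matches '['; pop; stack = ((
pos 38: push '{'; stack = (({
pos 39: '}' matches '{'; pop; stack = ((
pos 40: ')' matches '('; pop; stack = (
pos 41: ')' matches '('; pop; stack = (empty)
pos 42: push '{'; stack = {
pos 43: '}' matches '{'; pop; stack = (empty)
end: stack empty → VALID
Verdict: properly nested → yes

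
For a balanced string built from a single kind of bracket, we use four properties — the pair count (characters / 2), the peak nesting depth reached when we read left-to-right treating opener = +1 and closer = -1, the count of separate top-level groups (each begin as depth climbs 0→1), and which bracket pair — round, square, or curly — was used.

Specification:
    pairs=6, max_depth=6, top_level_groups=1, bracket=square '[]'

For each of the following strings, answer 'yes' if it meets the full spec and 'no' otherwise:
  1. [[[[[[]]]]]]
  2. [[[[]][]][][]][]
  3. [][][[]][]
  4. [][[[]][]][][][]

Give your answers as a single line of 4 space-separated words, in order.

String 1 '[[[[[[]]]]]]': depth seq [1 2 3 4 5 6 5 4 3 2 1 0]
  -> pairs=6 depth=6 groups=1 -> yes
String 2 '[[[[]][]][][]][]': depth seq [1 2 3 4 3 2 3 2 1 2 1 2 1 0 1 0]
  -> pairs=8 depth=4 groups=2 -> no
String 3 '[][][[]][]': depth seq [1 0 1 0 1 2 1 0 1 0]
  -> pairs=5 depth=2 groups=4 -> no
String 4 '[][[[]][]][][][]': depth seq [1 0 1 2 3 2 1 2 1 0 1 0 1 0 1 0]
  -> pairs=8 depth=3 groups=5 -> no

Answer: yes no no no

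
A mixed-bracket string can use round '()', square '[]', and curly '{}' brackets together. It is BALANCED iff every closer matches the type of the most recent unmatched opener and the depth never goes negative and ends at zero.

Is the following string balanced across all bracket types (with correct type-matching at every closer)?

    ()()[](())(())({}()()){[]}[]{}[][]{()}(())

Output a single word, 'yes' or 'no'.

Answer: yes

Derivation:
pos 0: push '('; stack = (
pos 1: ')' matches '('; pop; stack = (empty)
pos 2: push '('; stack = (
pos 3: ')' matches '('; pop; stack = (empty)
pos 4: push '['; stack = [
pos 5: ']' matches '['; pop; stack = (empty)
pos 6: push '('; stack = (
pos 7: push '('; stack = ((
pos 8: ')' matches '('; pop; stack = (
pos 9: ')' matches '('; pop; stack = (empty)
pos 10: push '('; stack = (
pos 11: push '('; stack = ((
pos 12: ')' matches '('; pop; stack = (
pos 13: ')' matches '('; pop; stack = (empty)
pos 14: push '('; stack = (
pos 15: push '{'; stack = ({
pos 16: '}' matches '{'; pop; stack = (
pos 17: push '('; stack = ((
pos 18: ')' matches '('; pop; stack = (
pos 19: push '('; stack = ((
pos 20: ')' matches '('; pop; stack = (
pos 21: ')' matches '('; pop; stack = (empty)
pos 22: push '{'; stack = {
pos 23: push '['; stack = {[
pos 24: ']' matches '['; pop; stack = {
pos 25: '}' matches '{'; pop; stack = (empty)
pos 26: push '['; stack = [
pos 27: ']' matches '['; pop; stack = (empty)
pos 28: push '{'; stack = {
pos 29: '}' matches '{'; pop; stack = (empty)
pos 30: push '['; stack = [
pos 31: ']' matches '['; pop; stack = (empty)
pos 32: push '['; stack = [
pos 33: ']' matches '['; pop; stack = (empty)
pos 34: push '{'; stack = {
pos 35: push '('; stack = {(
pos 36: ')' matches '('; pop; stack = {
pos 37: '}' matches '{'; pop; stack = (empty)
pos 38: push '('; stack = (
pos 39: push '('; stack = ((
pos 40: ')' matches '('; pop; stack = (
pos 41: ')' matches '('; pop; stack = (empty)
end: stack empty → VALID
Verdict: properly nested → yes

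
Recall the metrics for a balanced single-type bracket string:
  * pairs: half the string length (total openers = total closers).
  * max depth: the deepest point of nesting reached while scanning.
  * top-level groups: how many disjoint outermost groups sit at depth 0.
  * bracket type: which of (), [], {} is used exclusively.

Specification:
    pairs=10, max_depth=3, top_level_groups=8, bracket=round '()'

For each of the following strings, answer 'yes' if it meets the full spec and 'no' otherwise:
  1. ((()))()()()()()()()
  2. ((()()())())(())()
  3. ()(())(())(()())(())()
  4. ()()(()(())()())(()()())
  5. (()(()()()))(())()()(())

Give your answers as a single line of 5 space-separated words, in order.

Answer: yes no no no no

Derivation:
String 1 '((()))()()()()()()()': depth seq [1 2 3 2 1 0 1 0 1 0 1 0 1 0 1 0 1 0 1 0]
  -> pairs=10 depth=3 groups=8 -> yes
String 2 '((()()())())(())()': depth seq [1 2 3 2 3 2 3 2 1 2 1 0 1 2 1 0 1 0]
  -> pairs=9 depth=3 groups=3 -> no
String 3 '()(())(())(()())(())()': depth seq [1 0 1 2 1 0 1 2 1 0 1 2 1 2 1 0 1 2 1 0 1 0]
  -> pairs=11 depth=2 groups=6 -> no
String 4 '()()(()(())()())(()()())': depth seq [1 0 1 0 1 2 1 2 3 2 1 2 1 2 1 0 1 2 1 2 1 2 1 0]
  -> pairs=12 depth=3 groups=4 -> no
String 5 '(()(()()()))(())()()(())': depth seq [1 2 1 2 3 2 3 2 3 2 1 0 1 2 1 0 1 0 1 0 1 2 1 0]
  -> pairs=12 depth=3 groups=5 -> no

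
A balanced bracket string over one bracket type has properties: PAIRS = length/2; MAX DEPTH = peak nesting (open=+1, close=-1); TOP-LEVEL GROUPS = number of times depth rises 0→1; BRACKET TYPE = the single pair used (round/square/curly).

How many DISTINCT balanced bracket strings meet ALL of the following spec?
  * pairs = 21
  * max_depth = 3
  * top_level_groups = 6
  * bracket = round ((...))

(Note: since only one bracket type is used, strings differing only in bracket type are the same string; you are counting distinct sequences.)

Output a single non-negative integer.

Answer: 27615088

Derivation:
Spec: pairs=21 depth=3 groups=6
Count(depth <= 3) = 27630592
Count(depth <= 2) = 15504
Count(depth == 3) = 27630592 - 15504 = 27615088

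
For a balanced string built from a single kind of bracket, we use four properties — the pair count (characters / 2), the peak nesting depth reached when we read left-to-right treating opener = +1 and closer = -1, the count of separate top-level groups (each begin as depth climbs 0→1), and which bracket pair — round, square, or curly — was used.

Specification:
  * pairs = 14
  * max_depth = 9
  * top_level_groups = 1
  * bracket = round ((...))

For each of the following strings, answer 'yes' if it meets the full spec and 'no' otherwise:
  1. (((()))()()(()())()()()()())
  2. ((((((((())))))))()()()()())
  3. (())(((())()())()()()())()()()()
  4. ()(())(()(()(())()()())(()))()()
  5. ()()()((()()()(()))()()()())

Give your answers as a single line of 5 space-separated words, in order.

String 1 '(((()))()()(()())()()()()())': depth seq [1 2 3 4 3 2 1 2 1 2 1 2 3 2 3 2 1 2 1 2 1 2 1 2 1 2 1 0]
  -> pairs=14 depth=4 groups=1 -> no
String 2 '((((((((())))))))()()()()())': depth seq [1 2 3 4 5 6 7 8 9 8 7 6 5 4 3 2 1 2 1 2 1 2 1 2 1 2 1 0]
  -> pairs=14 depth=9 groups=1 -> yes
String 3 '(())(((())()())()()()())()()()()': depth seq [1 2 1 0 1 2 3 4 3 2 3 2 3 2 1 2 1 2 1 2 1 2 1 0 1 0 1 0 1 0 1 0]
  -> pairs=16 depth=4 groups=6 -> no
String 4 '()(())(()(()(())()()())(()))()()': depth seq [1 0 1 2 1 0 1 2 1 2 3 2 3 4 3 2 3 2 3 2 3 2 1 2 3 2 1 0 1 0 1 0]
  -> pairs=16 depth=4 groups=5 -> no
String 5 '()()()((()()()(()))()()()())': depth seq [1 0 1 0 1 0 1 2 3 2 3 2 3 2 3 4 3 2 1 2 1 2 1 2 1 2 1 0]
  -> pairs=14 depth=4 groups=4 -> no

Answer: no yes no no no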